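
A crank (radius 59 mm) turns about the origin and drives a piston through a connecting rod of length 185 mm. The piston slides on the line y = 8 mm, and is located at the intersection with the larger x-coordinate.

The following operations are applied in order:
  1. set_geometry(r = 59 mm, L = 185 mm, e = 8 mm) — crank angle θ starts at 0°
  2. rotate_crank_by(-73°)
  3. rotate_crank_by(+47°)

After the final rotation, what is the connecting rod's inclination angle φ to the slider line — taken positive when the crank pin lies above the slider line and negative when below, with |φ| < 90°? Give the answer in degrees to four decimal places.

-10.5474

set_geometry: r = 59 mm, L = 185 mm, e = 8 mm; θ ← 0°
rotate_crank_by(-73°): θ ← 0° -73° = -73°
rotate_crank_by(+47°): θ ← -73° +47° = -26°
crank pin P = (r cos θ, r sin θ) = (53.028849, -25.863898)
h = r sin θ − e = -25.863898 − 8 = -33.863898
sin φ = h / L = -33.863898 / 185 = -0.18304810
φ = arcsin(-0.18304810) = -10.547353°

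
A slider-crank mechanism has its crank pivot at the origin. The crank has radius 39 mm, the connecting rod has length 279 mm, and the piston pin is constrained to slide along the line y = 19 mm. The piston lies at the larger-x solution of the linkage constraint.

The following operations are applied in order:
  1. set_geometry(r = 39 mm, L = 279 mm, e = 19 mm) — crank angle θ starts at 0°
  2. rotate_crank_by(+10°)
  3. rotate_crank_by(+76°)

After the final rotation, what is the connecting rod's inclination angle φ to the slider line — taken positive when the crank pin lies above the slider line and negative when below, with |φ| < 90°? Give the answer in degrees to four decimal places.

set_geometry: r = 39 mm, L = 279 mm, e = 19 mm; θ ← 0°
rotate_crank_by(+10°): θ ← 0° +10° = 10°
rotate_crank_by(+76°): θ ← 10° +76° = 86°
crank pin P = (r cos θ, r sin θ) = (2.720502, 38.904998)
h = r sin θ − e = 38.904998 − 19 = 19.904998
sin φ = h / L = 19.904998 / 279 = 0.07134408
φ = arcsin(0.07134408) = 4.091190°

4.0912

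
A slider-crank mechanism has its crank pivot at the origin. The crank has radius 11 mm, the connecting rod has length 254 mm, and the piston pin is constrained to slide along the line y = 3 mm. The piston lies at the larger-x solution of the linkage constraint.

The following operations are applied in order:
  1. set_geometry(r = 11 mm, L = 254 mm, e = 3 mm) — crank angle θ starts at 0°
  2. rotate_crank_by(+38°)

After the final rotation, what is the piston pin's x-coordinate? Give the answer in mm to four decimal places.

262.6401

set_geometry: r = 11 mm, L = 254 mm, e = 3 mm; θ ← 0°
rotate_crank_by(+38°): θ ← 0° +38° = 38°
crank pin P = (r cos θ, r sin θ) = (8.668118, 6.772276)
h = r sin θ − e = 6.772276 − 3 = 3.772276
x = r cos θ + √(L² − h²) = 8.668118 + √(64516.0 − 14.2301) = 8.668118 + 253.971987 = 262.640105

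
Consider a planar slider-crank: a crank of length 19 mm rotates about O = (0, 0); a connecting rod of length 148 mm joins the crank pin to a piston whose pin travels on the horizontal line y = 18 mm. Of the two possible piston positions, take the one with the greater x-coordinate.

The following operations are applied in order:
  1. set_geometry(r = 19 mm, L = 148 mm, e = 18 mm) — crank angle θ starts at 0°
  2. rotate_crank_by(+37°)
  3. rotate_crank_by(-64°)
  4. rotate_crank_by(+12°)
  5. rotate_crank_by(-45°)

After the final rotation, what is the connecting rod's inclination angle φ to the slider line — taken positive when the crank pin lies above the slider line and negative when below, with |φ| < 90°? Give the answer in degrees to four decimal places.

set_geometry: r = 19 mm, L = 148 mm, e = 18 mm; θ ← 0°
rotate_crank_by(+37°): θ ← 0° +37° = 37°
rotate_crank_by(-64°): θ ← 37° -64° = -27°
rotate_crank_by(+12°): θ ← -27° +12° = -15°
rotate_crank_by(-45°): θ ← -15° -45° = -60°
crank pin P = (r cos θ, r sin θ) = (9.500000, -16.454483)
h = r sin θ − e = -16.454483 − 18 = -34.454483
sin φ = h / L = -34.454483 / 148 = -0.23280056
φ = arcsin(-0.23280056) = -13.462009°

-13.4620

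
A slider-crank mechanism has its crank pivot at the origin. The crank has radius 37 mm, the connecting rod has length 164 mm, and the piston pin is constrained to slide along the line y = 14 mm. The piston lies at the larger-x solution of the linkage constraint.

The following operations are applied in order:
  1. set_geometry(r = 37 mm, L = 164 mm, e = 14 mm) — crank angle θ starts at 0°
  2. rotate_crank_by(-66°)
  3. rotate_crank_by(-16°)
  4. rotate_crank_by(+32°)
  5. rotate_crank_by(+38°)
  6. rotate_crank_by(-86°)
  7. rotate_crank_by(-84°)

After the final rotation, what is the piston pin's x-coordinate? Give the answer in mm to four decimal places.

126.5294

set_geometry: r = 37 mm, L = 164 mm, e = 14 mm; θ ← 0°
rotate_crank_by(-66°): θ ← 0° -66° = -66°
rotate_crank_by(-16°): θ ← -66° -16° = -82°
rotate_crank_by(+32°): θ ← -82° +32° = -50°
rotate_crank_by(+38°): θ ← -50° +38° = -12°
rotate_crank_by(-86°): θ ← -12° -86° = -98°
rotate_crank_by(-84°): θ ← -98° -84° = -182°
crank pin P = (r cos θ, r sin θ) = (-36.977461, 1.291281)
h = r sin θ − e = 1.291281 − 14 = -12.708719
x = r cos θ + √(L² − h²) = -36.977461 + √(26896.0 − 161.5115) = -36.977461 + 163.506845 = 126.529385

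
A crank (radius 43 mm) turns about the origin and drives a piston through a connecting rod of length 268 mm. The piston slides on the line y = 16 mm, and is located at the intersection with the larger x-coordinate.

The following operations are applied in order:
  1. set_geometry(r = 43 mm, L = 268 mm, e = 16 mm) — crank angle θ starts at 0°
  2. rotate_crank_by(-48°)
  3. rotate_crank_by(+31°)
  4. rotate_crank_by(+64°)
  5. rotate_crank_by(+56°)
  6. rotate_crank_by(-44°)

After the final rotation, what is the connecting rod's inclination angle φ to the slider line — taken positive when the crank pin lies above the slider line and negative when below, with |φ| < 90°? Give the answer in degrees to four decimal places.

set_geometry: r = 43 mm, L = 268 mm, e = 16 mm; θ ← 0°
rotate_crank_by(-48°): θ ← 0° -48° = -48°
rotate_crank_by(+31°): θ ← -48° +31° = -17°
rotate_crank_by(+64°): θ ← -17° +64° = 47°
rotate_crank_by(+56°): θ ← 47° +56° = 103°
rotate_crank_by(-44°): θ ← 103° -44° = 59°
crank pin P = (r cos θ, r sin θ) = (22.146637, 36.858194)
h = r sin θ − e = 36.858194 − 16 = 20.858194
sin φ = h / L = 20.858194 / 268 = 0.07782908
φ = arcsin(0.07782908) = 4.463792°

4.4638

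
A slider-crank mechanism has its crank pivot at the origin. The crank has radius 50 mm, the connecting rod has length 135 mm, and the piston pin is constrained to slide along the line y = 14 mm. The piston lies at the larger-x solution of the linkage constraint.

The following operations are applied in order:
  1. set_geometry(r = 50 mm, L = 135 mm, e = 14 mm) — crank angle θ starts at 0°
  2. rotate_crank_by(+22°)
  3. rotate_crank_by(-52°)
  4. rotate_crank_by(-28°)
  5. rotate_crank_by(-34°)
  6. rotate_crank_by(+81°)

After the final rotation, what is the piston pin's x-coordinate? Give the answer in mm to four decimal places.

set_geometry: r = 50 mm, L = 135 mm, e = 14 mm; θ ← 0°
rotate_crank_by(+22°): θ ← 0° +22° = 22°
rotate_crank_by(-52°): θ ← 22° -52° = -30°
rotate_crank_by(-28°): θ ← -30° -28° = -58°
rotate_crank_by(-34°): θ ← -58° -34° = -92°
rotate_crank_by(+81°): θ ← -92° +81° = -11°
crank pin P = (r cos θ, r sin θ) = (49.081359, -9.540450)
h = r sin θ − e = -9.540450 − 14 = -23.540450
x = r cos θ + √(L² − h²) = 49.081359 + √(18225.0 − 554.1528) = 49.081359 + 132.931739 = 182.013098

182.0131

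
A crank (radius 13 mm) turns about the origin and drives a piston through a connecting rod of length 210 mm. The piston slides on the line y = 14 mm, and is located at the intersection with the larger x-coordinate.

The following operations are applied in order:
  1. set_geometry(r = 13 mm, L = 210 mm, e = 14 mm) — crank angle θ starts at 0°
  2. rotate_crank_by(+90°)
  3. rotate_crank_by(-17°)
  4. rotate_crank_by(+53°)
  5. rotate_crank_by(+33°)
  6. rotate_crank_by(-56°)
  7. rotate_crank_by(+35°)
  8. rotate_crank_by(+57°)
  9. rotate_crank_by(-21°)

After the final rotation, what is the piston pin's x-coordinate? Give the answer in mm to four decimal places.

196.6904

set_geometry: r = 13 mm, L = 210 mm, e = 14 mm; θ ← 0°
rotate_crank_by(+90°): θ ← 0° +90° = 90°
rotate_crank_by(-17°): θ ← 90° -17° = 73°
rotate_crank_by(+53°): θ ← 73° +53° = 126°
rotate_crank_by(+33°): θ ← 126° +33° = 159°
rotate_crank_by(-56°): θ ← 159° -56° = 103°
rotate_crank_by(+35°): θ ← 103° +35° = 138°
rotate_crank_by(+57°): θ ← 138° +57° = 195°
rotate_crank_by(-21°): θ ← 195° -21° = 174°
crank pin P = (r cos θ, r sin θ) = (-12.928785, 1.358870)
h = r sin θ − e = 1.358870 − 14 = -12.641130
x = r cos θ + √(L² − h²) = -12.928785 + √(44100.0 − 159.7982) = -12.928785 + 209.619183 = 196.690398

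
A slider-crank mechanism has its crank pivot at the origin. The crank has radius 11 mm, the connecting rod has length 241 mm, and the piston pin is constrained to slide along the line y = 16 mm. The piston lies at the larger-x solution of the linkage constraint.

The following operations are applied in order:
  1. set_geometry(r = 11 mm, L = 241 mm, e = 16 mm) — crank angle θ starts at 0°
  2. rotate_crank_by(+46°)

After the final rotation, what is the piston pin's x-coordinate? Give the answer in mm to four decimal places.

248.5055

set_geometry: r = 11 mm, L = 241 mm, e = 16 mm; θ ← 0°
rotate_crank_by(+46°): θ ← 0° +46° = 46°
crank pin P = (r cos θ, r sin θ) = (7.641242, 7.912738)
h = r sin θ − e = 7.912738 − 16 = -8.087262
x = r cos θ + √(L² − h²) = 7.641242 + √(58081.0 − 65.4038) = 7.641242 + 240.864269 = 248.505511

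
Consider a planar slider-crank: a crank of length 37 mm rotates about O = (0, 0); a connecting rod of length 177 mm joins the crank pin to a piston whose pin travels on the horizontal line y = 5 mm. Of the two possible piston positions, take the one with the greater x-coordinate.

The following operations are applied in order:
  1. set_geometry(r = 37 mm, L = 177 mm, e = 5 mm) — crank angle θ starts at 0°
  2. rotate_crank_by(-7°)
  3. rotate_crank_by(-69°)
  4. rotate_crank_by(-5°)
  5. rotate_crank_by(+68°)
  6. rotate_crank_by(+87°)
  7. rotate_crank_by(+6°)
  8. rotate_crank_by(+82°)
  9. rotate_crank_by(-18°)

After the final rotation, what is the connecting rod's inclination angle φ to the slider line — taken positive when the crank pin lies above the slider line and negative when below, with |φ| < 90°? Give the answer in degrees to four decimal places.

5.4296

set_geometry: r = 37 mm, L = 177 mm, e = 5 mm; θ ← 0°
rotate_crank_by(-7°): θ ← 0° -7° = -7°
rotate_crank_by(-69°): θ ← -7° -69° = -76°
rotate_crank_by(-5°): θ ← -76° -5° = -81°
rotate_crank_by(+68°): θ ← -81° +68° = -13°
rotate_crank_by(+87°): θ ← -13° +87° = 74°
rotate_crank_by(+6°): θ ← 74° +6° = 80°
rotate_crank_by(+82°): θ ← 80° +82° = 162°
rotate_crank_by(-18°): θ ← 162° -18° = 144°
crank pin P = (r cos θ, r sin θ) = (-29.933629, 21.748054)
h = r sin θ − e = 21.748054 − 5 = 16.748054
sin φ = h / L = 16.748054 / 177 = 0.09462178
φ = arcsin(0.09462178) = 5.429551°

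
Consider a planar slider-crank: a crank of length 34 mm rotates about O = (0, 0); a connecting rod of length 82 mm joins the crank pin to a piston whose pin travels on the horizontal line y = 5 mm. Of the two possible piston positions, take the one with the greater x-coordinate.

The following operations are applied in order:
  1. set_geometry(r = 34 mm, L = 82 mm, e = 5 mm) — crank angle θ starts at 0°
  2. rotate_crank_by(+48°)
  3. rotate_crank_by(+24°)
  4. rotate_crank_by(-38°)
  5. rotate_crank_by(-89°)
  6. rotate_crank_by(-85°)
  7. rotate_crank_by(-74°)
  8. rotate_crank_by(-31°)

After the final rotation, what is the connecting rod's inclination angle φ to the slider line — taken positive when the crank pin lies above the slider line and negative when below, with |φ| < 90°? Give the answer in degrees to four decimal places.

18.3494

set_geometry: r = 34 mm, L = 82 mm, e = 5 mm; θ ← 0°
rotate_crank_by(+48°): θ ← 0° +48° = 48°
rotate_crank_by(+24°): θ ← 48° +24° = 72°
rotate_crank_by(-38°): θ ← 72° -38° = 34°
rotate_crank_by(-89°): θ ← 34° -89° = -55°
rotate_crank_by(-85°): θ ← -55° -85° = -140°
rotate_crank_by(-74°): θ ← -140° -74° = -214°
rotate_crank_by(-31°): θ ← -214° -31° = -245°
crank pin P = (r cos θ, r sin θ) = (-14.369021, 30.814465)
h = r sin θ − e = 30.814465 − 5 = 25.814465
sin φ = h / L = 25.814465 / 82 = 0.31481055
φ = arcsin(0.31481055) = 18.349377°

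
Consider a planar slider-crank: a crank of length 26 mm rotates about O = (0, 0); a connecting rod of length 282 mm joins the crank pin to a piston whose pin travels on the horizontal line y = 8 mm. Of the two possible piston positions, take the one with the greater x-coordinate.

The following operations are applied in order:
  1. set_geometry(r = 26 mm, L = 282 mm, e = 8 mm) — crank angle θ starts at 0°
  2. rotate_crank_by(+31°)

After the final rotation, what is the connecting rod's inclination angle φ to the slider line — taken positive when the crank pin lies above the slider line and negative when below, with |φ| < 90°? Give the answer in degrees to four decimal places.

1.0954

set_geometry: r = 26 mm, L = 282 mm, e = 8 mm; θ ← 0°
rotate_crank_by(+31°): θ ← 0° +31° = 31°
crank pin P = (r cos θ, r sin θ) = (22.286350, 13.390990)
h = r sin θ − e = 13.390990 − 8 = 5.390990
sin φ = h / L = 5.390990 / 282 = 0.01911699
φ = arcsin(0.01911699) = 1.095389°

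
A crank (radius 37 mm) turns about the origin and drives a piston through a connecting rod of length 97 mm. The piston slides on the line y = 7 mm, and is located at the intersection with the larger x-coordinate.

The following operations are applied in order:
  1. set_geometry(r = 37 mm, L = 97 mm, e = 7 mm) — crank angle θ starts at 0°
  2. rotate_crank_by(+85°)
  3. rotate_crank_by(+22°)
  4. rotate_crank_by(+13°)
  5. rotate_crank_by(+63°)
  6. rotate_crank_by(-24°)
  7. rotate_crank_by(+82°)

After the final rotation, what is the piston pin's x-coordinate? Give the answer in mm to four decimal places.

set_geometry: r = 37 mm, L = 97 mm, e = 7 mm; θ ← 0°
rotate_crank_by(+85°): θ ← 0° +85° = 85°
rotate_crank_by(+22°): θ ← 85° +22° = 107°
rotate_crank_by(+13°): θ ← 107° +13° = 120°
rotate_crank_by(+63°): θ ← 120° +63° = 183°
rotate_crank_by(-24°): θ ← 183° -24° = 159°
rotate_crank_by(+82°): θ ← 159° +82° = 241°
crank pin P = (r cos θ, r sin θ) = (-17.937956, -32.360929)
h = r sin θ − e = -32.360929 − 7 = -39.360929
x = r cos θ + √(L² − h²) = -17.937956 + √(9409.0 − 1549.2827) = -17.937956 + 88.655046 = 70.717090

70.7171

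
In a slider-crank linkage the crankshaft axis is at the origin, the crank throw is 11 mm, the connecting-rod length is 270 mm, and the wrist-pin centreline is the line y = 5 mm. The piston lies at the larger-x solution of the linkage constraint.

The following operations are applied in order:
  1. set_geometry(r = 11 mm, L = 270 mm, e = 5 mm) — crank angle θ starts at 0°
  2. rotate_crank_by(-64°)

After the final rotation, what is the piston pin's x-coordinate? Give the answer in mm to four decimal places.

274.4114

set_geometry: r = 11 mm, L = 270 mm, e = 5 mm; θ ← 0°
rotate_crank_by(-64°): θ ← 0° -64° = -64°
crank pin P = (r cos θ, r sin θ) = (4.822083, -9.886735)
h = r sin θ − e = -9.886735 − 5 = -14.886735
x = r cos θ + √(L² − h²) = 4.822083 + √(72900.0 − 221.6149) = 4.822083 + 269.589290 = 274.411372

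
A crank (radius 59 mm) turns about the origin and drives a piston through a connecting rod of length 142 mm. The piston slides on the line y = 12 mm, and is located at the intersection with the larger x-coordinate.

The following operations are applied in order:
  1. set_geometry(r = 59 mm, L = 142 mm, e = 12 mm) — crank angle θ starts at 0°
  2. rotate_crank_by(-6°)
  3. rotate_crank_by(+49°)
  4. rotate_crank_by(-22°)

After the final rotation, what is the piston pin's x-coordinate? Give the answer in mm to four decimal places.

set_geometry: r = 59 mm, L = 142 mm, e = 12 mm; θ ← 0°
rotate_crank_by(-6°): θ ← 0° -6° = -6°
rotate_crank_by(+49°): θ ← -6° +49° = 43°
rotate_crank_by(-22°): θ ← 43° -22° = 21°
crank pin P = (r cos θ, r sin θ) = (55.081245, 21.143709)
h = r sin θ − e = 21.143709 − 12 = 9.143709
x = r cos θ + √(L² − h²) = 55.081245 + √(20164.0 − 83.6074) = 55.081245 + 141.705302 = 196.786547

196.7865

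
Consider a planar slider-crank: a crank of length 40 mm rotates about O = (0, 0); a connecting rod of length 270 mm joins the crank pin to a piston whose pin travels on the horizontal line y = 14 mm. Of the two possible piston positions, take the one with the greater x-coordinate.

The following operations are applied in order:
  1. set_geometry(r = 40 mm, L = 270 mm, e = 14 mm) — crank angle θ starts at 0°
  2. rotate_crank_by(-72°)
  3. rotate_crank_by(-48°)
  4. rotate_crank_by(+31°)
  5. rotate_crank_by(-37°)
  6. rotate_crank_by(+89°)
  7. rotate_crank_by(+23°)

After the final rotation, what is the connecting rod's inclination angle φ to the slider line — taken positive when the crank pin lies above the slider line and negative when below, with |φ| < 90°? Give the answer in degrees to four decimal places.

-5.0309

set_geometry: r = 40 mm, L = 270 mm, e = 14 mm; θ ← 0°
rotate_crank_by(-72°): θ ← 0° -72° = -72°
rotate_crank_by(-48°): θ ← -72° -48° = -120°
rotate_crank_by(+31°): θ ← -120° +31° = -89°
rotate_crank_by(-37°): θ ← -89° -37° = -126°
rotate_crank_by(+89°): θ ← -126° +89° = -37°
rotate_crank_by(+23°): θ ← -37° +23° = -14°
crank pin P = (r cos θ, r sin θ) = (38.811829, -9.676876)
h = r sin θ − e = -9.676876 − 14 = -23.676876
sin φ = h / L = -23.676876 / 270 = -0.08769213
φ = arcsin(-0.08769213) = -5.030851°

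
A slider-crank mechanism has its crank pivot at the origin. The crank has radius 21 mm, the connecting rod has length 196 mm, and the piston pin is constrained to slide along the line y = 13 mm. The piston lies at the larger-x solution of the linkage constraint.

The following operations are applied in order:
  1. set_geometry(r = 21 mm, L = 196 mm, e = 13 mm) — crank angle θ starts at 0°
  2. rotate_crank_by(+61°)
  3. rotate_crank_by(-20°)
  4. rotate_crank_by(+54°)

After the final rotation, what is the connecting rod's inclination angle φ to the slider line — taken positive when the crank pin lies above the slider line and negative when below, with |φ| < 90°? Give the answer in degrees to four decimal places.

2.3159

set_geometry: r = 21 mm, L = 196 mm, e = 13 mm; θ ← 0°
rotate_crank_by(+61°): θ ← 0° +61° = 61°
rotate_crank_by(-20°): θ ← 61° -20° = 41°
rotate_crank_by(+54°): θ ← 41° +54° = 95°
crank pin P = (r cos θ, r sin θ) = (-1.830271, 20.920089)
h = r sin θ − e = 20.920089 − 13 = 7.920089
sin φ = h / L = 7.920089 / 196 = 0.04040862
φ = arcsin(0.04040862) = 2.315874°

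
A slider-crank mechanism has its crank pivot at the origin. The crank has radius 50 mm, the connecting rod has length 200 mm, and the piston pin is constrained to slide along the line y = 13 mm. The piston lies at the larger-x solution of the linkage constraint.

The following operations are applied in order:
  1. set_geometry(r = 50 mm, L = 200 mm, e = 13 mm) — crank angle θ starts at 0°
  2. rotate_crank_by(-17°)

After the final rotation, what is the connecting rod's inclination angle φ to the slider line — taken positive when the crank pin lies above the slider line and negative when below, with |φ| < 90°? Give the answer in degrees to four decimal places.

-7.9375

set_geometry: r = 50 mm, L = 200 mm, e = 13 mm; θ ← 0°
rotate_crank_by(-17°): θ ← 0° -17° = -17°
crank pin P = (r cos θ, r sin θ) = (47.815238, -14.618585)
h = r sin θ − e = -14.618585 − 13 = -27.618585
sin φ = h / L = -27.618585 / 200 = -0.13809293
φ = arcsin(-0.13809293) = -7.937507°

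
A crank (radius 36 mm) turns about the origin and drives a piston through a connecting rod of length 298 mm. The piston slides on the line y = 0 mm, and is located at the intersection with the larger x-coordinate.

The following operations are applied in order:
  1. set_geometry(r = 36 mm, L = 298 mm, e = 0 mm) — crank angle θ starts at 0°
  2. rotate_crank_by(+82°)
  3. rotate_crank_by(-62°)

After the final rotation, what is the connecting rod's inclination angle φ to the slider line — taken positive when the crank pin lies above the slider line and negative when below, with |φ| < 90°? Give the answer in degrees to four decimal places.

set_geometry: r = 36 mm, L = 298 mm, e = 0 mm; θ ← 0°
rotate_crank_by(+82°): θ ← 0° +82° = 82°
rotate_crank_by(-62°): θ ← 82° -62° = 20°
crank pin P = (r cos θ, r sin θ) = (33.828934, 12.312725)
h = r sin θ − e = 12.312725 − 0 = 12.312725
sin φ = h / L = 12.312725 / 298 = 0.04131787
φ = arcsin(0.04131787) = 2.368014°

2.3680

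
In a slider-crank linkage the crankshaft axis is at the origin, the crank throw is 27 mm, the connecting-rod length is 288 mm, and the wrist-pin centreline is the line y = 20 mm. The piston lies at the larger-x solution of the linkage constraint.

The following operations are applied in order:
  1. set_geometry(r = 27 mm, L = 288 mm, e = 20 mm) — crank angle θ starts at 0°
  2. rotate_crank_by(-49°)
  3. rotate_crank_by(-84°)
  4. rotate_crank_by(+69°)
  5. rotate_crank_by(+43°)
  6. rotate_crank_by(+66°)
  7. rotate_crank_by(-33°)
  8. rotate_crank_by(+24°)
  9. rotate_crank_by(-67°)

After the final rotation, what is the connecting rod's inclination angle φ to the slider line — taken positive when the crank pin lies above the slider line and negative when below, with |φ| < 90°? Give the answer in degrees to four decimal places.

-6.7611

set_geometry: r = 27 mm, L = 288 mm, e = 20 mm; θ ← 0°
rotate_crank_by(-49°): θ ← 0° -49° = -49°
rotate_crank_by(-84°): θ ← -49° -84° = -133°
rotate_crank_by(+69°): θ ← -133° +69° = -64°
rotate_crank_by(+43°): θ ← -64° +43° = -21°
rotate_crank_by(+66°): θ ← -21° +66° = 45°
rotate_crank_by(-33°): θ ← 45° -33° = 12°
rotate_crank_by(+24°): θ ← 12° +24° = 36°
rotate_crank_by(-67°): θ ← 36° -67° = -31°
crank pin P = (r cos θ, r sin θ) = (23.143517, -13.906028)
h = r sin θ − e = -13.906028 − 20 = -33.906028
sin φ = h / L = -33.906028 / 288 = -0.11772926
φ = arcsin(-0.11772926) = -6.761070°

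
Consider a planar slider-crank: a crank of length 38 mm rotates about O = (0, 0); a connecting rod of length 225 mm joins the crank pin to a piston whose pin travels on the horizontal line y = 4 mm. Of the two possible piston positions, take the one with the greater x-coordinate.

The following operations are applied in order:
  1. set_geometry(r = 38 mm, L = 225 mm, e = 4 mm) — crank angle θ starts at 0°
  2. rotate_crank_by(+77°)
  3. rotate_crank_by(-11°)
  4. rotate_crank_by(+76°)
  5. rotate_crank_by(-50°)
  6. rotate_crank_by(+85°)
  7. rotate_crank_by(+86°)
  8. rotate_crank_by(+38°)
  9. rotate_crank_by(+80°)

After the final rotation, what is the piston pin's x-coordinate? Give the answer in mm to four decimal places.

260.2704

set_geometry: r = 38 mm, L = 225 mm, e = 4 mm; θ ← 0°
rotate_crank_by(+77°): θ ← 0° +77° = 77°
rotate_crank_by(-11°): θ ← 77° -11° = 66°
rotate_crank_by(+76°): θ ← 66° +76° = 142°
rotate_crank_by(-50°): θ ← 142° -50° = 92°
rotate_crank_by(+85°): θ ← 92° +85° = 177°
rotate_crank_by(+86°): θ ← 177° +86° = 263°
rotate_crank_by(+38°): θ ← 263° +38° = 301°
rotate_crank_by(+80°): θ ← 301° +80° = 381°
crank pin P = (r cos θ, r sin θ) = (35.476056, 13.617982)
h = r sin θ − e = 13.617982 − 4 = 9.617982
x = r cos θ + √(L² − h²) = 35.476056 + √(50625.0 − 92.5056) = 35.476056 + 224.794338 = 260.270394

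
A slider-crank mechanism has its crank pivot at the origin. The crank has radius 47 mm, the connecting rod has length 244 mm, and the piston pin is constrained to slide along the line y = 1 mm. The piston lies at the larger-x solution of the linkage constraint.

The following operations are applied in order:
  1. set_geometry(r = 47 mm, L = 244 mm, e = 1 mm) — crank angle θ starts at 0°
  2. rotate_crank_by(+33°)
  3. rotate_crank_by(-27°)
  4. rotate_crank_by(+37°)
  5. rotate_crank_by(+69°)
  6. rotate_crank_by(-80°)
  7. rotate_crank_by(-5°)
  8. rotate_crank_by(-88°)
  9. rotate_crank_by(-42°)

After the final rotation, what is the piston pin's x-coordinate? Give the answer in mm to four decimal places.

228.8979

set_geometry: r = 47 mm, L = 244 mm, e = 1 mm; θ ← 0°
rotate_crank_by(+33°): θ ← 0° +33° = 33°
rotate_crank_by(-27°): θ ← 33° -27° = 6°
rotate_crank_by(+37°): θ ← 6° +37° = 43°
rotate_crank_by(+69°): θ ← 43° +69° = 112°
rotate_crank_by(-80°): θ ← 112° -80° = 32°
rotate_crank_by(-5°): θ ← 32° -5° = 27°
rotate_crank_by(-88°): θ ← 27° -88° = -61°
rotate_crank_by(-42°): θ ← -61° -42° = -103°
crank pin P = (r cos θ, r sin θ) = (-10.572700, -45.795393)
h = r sin θ − e = -45.795393 − 1 = -46.795393
x = r cos θ + √(L² − h²) = -10.572700 + √(59536.0 − 2189.8088) = -10.572700 + 239.470648 = 228.897948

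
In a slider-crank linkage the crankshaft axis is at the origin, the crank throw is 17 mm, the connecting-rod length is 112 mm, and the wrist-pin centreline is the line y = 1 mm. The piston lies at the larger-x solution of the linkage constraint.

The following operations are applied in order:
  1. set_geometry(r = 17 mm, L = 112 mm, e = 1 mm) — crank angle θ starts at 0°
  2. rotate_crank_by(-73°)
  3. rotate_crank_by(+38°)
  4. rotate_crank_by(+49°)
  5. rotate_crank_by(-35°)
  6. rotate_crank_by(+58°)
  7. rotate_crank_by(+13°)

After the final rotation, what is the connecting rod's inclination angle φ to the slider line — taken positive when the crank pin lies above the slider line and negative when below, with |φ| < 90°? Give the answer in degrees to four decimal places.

set_geometry: r = 17 mm, L = 112 mm, e = 1 mm; θ ← 0°
rotate_crank_by(-73°): θ ← 0° -73° = -73°
rotate_crank_by(+38°): θ ← -73° +38° = -35°
rotate_crank_by(+49°): θ ← -35° +49° = 14°
rotate_crank_by(-35°): θ ← 14° -35° = -21°
rotate_crank_by(+58°): θ ← -21° +58° = 37°
rotate_crank_by(+13°): θ ← 37° +13° = 50°
crank pin P = (r cos θ, r sin θ) = (10.927389, 13.022756)
h = r sin θ − e = 13.022756 − 1 = 12.022756
sin φ = h / L = 12.022756 / 112 = 0.10734603
φ = arcsin(0.10734603) = 6.162348°

6.1623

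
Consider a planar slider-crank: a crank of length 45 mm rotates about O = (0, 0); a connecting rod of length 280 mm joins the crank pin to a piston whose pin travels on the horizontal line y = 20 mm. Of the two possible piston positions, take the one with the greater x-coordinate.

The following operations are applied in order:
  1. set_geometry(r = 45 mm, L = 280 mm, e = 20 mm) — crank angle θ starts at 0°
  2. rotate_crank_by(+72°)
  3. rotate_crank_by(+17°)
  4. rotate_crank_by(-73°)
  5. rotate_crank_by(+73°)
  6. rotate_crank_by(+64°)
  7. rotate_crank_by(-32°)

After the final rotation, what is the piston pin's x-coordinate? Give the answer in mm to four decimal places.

256.2066

set_geometry: r = 45 mm, L = 280 mm, e = 20 mm; θ ← 0°
rotate_crank_by(+72°): θ ← 0° +72° = 72°
rotate_crank_by(+17°): θ ← 72° +17° = 89°
rotate_crank_by(-73°): θ ← 89° -73° = 16°
rotate_crank_by(+73°): θ ← 16° +73° = 89°
rotate_crank_by(+64°): θ ← 89° +64° = 153°
rotate_crank_by(-32°): θ ← 153° -32° = 121°
crank pin P = (r cos θ, r sin θ) = (-23.176713, 38.572529)
h = r sin θ − e = 38.572529 − 20 = 18.572529
x = r cos θ + √(L² − h²) = -23.176713 + √(78400.0 − 344.9388) = -23.176713 + 279.383359 = 256.206645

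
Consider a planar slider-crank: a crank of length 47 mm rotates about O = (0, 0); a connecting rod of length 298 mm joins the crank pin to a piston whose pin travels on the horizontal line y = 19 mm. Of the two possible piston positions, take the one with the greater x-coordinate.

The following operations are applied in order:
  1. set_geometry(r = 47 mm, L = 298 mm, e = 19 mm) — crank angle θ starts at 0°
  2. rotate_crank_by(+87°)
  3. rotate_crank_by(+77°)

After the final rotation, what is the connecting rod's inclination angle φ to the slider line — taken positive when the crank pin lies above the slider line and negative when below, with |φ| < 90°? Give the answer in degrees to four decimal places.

-1.1623

set_geometry: r = 47 mm, L = 298 mm, e = 19 mm; θ ← 0°
rotate_crank_by(+87°): θ ← 0° +87° = 87°
rotate_crank_by(+77°): θ ← 87° +77° = 164°
crank pin P = (r cos θ, r sin θ) = (-45.179300, 12.954956)
h = r sin θ − e = 12.954956 − 19 = -6.045044
sin φ = h / L = -6.045044 / 298 = -0.02028538
φ = arcsin(-0.02028538) = -1.162347°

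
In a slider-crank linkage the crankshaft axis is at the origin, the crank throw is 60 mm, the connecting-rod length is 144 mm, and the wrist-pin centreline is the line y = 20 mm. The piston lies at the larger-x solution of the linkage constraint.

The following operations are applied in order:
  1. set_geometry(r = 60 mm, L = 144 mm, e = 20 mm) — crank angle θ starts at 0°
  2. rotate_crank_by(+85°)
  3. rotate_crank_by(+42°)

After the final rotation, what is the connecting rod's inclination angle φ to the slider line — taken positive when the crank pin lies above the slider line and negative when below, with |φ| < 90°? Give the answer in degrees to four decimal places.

11.1791

set_geometry: r = 60 mm, L = 144 mm, e = 20 mm; θ ← 0°
rotate_crank_by(+85°): θ ← 0° +85° = 85°
rotate_crank_by(+42°): θ ← 85° +42° = 127°
crank pin P = (r cos θ, r sin θ) = (-36.108901, 47.918131)
h = r sin θ − e = 47.918131 − 20 = 27.918131
sin φ = h / L = 27.918131 / 144 = 0.19387591
φ = arcsin(0.19387591) = 11.179065°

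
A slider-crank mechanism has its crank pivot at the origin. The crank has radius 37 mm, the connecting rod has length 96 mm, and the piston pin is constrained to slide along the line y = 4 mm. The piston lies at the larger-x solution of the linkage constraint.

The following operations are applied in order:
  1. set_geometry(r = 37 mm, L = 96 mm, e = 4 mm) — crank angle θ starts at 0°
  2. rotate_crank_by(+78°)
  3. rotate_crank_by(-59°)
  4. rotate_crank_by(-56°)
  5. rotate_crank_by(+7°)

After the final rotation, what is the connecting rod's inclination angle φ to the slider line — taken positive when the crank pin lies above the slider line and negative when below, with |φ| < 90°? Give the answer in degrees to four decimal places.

set_geometry: r = 37 mm, L = 96 mm, e = 4 mm; θ ← 0°
rotate_crank_by(+78°): θ ← 0° +78° = 78°
rotate_crank_by(-59°): θ ← 78° -59° = 19°
rotate_crank_by(-56°): θ ← 19° -56° = -37°
rotate_crank_by(+7°): θ ← -37° +7° = -30°
crank pin P = (r cos θ, r sin θ) = (32.042940, -18.500000)
h = r sin θ − e = -18.500000 − 4 = -22.500000
sin φ = h / L = -22.500000 / 96 = -0.23437500
φ = arcsin(-0.23437500) = -13.554784°

-13.5548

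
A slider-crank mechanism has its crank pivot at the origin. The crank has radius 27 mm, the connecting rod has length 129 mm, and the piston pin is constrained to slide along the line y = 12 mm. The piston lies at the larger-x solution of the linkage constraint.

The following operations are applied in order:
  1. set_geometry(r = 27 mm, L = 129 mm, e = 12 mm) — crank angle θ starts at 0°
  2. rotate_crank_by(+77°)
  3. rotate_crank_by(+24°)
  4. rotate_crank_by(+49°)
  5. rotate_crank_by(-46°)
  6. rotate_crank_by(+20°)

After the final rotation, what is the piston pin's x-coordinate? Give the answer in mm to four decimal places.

set_geometry: r = 27 mm, L = 129 mm, e = 12 mm; θ ← 0°
rotate_crank_by(+77°): θ ← 0° +77° = 77°
rotate_crank_by(+24°): θ ← 77° +24° = 101°
rotate_crank_by(+49°): θ ← 101° +49° = 150°
rotate_crank_by(-46°): θ ← 150° -46° = 104°
rotate_crank_by(+20°): θ ← 104° +20° = 124°
crank pin P = (r cos θ, r sin θ) = (-15.098208, 22.384014)
h = r sin θ − e = 22.384014 − 12 = 10.384014
x = r cos θ + √(L² − h²) = -15.098208 + √(16641.0 − 107.8278) = -15.098208 + 128.581384 = 113.483175

113.4832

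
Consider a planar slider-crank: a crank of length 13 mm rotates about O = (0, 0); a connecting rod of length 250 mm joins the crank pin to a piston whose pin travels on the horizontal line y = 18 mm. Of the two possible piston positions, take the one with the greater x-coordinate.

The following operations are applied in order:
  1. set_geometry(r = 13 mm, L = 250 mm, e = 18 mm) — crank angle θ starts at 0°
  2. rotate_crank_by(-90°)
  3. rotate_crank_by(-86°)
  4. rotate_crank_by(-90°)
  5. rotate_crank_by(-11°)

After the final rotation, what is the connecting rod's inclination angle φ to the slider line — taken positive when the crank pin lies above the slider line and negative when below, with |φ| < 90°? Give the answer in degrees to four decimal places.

-1.1682

set_geometry: r = 13 mm, L = 250 mm, e = 18 mm; θ ← 0°
rotate_crank_by(-90°): θ ← 0° -90° = -90°
rotate_crank_by(-86°): θ ← -90° -86° = -176°
rotate_crank_by(-90°): θ ← -176° -90° = -266°
rotate_crank_by(-11°): θ ← -266° -11° = -277°
crank pin P = (r cos θ, r sin θ) = (1.584301, 12.903100)
h = r sin θ − e = 12.903100 − 18 = -5.096900
sin φ = h / L = -5.096900 / 250 = -0.02038760
φ = arcsin(-0.02038760) = -1.168204°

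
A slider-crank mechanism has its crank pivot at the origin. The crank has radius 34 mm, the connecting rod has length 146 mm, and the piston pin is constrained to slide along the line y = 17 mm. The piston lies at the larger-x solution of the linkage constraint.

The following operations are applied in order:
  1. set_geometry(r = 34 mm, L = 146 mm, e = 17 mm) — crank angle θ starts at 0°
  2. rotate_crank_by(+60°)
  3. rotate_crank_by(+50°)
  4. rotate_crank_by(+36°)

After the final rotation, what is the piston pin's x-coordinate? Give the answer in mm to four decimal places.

117.7989

set_geometry: r = 34 mm, L = 146 mm, e = 17 mm; θ ← 0°
rotate_crank_by(+60°): θ ← 0° +60° = 60°
rotate_crank_by(+50°): θ ← 60° +50° = 110°
rotate_crank_by(+36°): θ ← 110° +36° = 146°
crank pin P = (r cos θ, r sin θ) = (-28.187277, 19.012559)
h = r sin θ − e = 19.012559 − 17 = 2.012559
x = r cos θ + √(L² − h²) = -28.187277 + √(21316.0 − 4.0504) = -28.187277 + 145.986128 = 117.798851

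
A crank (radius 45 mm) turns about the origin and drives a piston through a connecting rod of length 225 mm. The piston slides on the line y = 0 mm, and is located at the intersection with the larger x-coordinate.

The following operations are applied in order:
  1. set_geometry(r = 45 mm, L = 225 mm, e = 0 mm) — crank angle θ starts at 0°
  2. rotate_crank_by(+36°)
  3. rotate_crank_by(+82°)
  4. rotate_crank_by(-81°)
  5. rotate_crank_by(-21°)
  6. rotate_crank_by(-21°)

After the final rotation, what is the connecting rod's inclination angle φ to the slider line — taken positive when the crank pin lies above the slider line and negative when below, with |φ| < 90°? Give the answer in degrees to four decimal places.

-0.9988

set_geometry: r = 45 mm, L = 225 mm, e = 0 mm; θ ← 0°
rotate_crank_by(+36°): θ ← 0° +36° = 36°
rotate_crank_by(+82°): θ ← 36° +82° = 118°
rotate_crank_by(-81°): θ ← 118° -81° = 37°
rotate_crank_by(-21°): θ ← 37° -21° = 16°
rotate_crank_by(-21°): θ ← 16° -21° = -5°
crank pin P = (r cos θ, r sin θ) = (44.828761, -3.922008)
h = r sin θ − e = -3.922008 − 0 = -3.922008
sin φ = h / L = -3.922008 / 225 = -0.01743115
φ = arcsin(-0.01743115) = -0.998782°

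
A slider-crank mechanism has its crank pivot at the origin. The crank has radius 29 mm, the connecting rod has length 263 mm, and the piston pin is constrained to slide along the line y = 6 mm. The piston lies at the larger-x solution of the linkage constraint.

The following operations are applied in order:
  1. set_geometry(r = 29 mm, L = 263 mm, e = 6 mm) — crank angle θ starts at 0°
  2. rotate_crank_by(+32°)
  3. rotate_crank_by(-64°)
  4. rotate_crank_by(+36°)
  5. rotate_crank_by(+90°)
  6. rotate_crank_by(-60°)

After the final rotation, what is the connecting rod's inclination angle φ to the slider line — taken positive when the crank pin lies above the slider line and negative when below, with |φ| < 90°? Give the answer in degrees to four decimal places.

set_geometry: r = 29 mm, L = 263 mm, e = 6 mm; θ ← 0°
rotate_crank_by(+32°): θ ← 0° +32° = 32°
rotate_crank_by(-64°): θ ← 32° -64° = -32°
rotate_crank_by(+36°): θ ← -32° +36° = 4°
rotate_crank_by(+90°): θ ← 4° +90° = 94°
rotate_crank_by(-60°): θ ← 94° -60° = 34°
crank pin P = (r cos θ, r sin θ) = (24.042090, 16.216594)
h = r sin θ − e = 16.216594 − 6 = 10.216594
sin φ = h / L = 10.216594 / 263 = 0.03884637
φ = arcsin(0.03884637) = 2.226293°

2.2263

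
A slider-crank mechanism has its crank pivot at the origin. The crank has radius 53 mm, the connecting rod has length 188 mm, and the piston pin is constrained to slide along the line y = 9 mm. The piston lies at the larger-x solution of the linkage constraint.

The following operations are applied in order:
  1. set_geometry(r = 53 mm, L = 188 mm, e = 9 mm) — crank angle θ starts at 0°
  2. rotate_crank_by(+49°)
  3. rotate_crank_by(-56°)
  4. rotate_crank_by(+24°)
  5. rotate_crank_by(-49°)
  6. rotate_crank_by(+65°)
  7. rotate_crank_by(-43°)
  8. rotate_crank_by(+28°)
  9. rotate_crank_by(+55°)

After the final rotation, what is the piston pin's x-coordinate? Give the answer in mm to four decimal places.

198.8163

set_geometry: r = 53 mm, L = 188 mm, e = 9 mm; θ ← 0°
rotate_crank_by(+49°): θ ← 0° +49° = 49°
rotate_crank_by(-56°): θ ← 49° -56° = -7°
rotate_crank_by(+24°): θ ← -7° +24° = 17°
rotate_crank_by(-49°): θ ← 17° -49° = -32°
rotate_crank_by(+65°): θ ← -32° +65° = 33°
rotate_crank_by(-43°): θ ← 33° -43° = -10°
rotate_crank_by(+28°): θ ← -10° +28° = 18°
rotate_crank_by(+55°): θ ← 18° +55° = 73°
crank pin P = (r cos θ, r sin θ) = (15.495700, 50.684152)
h = r sin θ − e = 50.684152 − 9 = 41.684152
x = r cos θ + √(L² − h²) = 15.495700 + √(35344.0 − 1737.5685) = 15.495700 + 183.320570 = 198.816271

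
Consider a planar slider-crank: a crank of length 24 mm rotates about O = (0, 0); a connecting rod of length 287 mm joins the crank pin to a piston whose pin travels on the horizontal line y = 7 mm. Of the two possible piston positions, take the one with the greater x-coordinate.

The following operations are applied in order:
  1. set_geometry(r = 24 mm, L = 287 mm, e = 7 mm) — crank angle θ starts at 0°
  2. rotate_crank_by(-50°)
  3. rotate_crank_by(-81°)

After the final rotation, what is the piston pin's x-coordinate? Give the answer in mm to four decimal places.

270.1538

set_geometry: r = 24 mm, L = 287 mm, e = 7 mm; θ ← 0°
rotate_crank_by(-50°): θ ← 0° -50° = -50°
rotate_crank_by(-81°): θ ← -50° -81° = -131°
crank pin P = (r cos θ, r sin θ) = (-15.745417, -18.113030)
h = r sin θ − e = -18.113030 − 7 = -25.113030
x = r cos θ + √(L² − h²) = -15.745417 + √(82369.0 − 630.6643) = -15.745417 + 285.899171 = 270.153754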